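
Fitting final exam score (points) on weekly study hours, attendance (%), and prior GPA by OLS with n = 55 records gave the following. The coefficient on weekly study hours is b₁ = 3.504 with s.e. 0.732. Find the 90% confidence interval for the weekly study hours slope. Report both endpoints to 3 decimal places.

(2.278, 4.730)

df = n − k − 1 = 55 − 3 − 1 = 51.
t* = t_{0.05, 51} = 1.675285.
Margin = t* × SE = 1.675285 × 0.732 = 1.22631.
CI: 3.504 ± 1.22631 → (2.278, 4.730).
With 90% confidence, each one-unit increase in weekly study hours is associated with a change of between 2.278 and 4.730 points in final exam score, holding the other predictors fixed.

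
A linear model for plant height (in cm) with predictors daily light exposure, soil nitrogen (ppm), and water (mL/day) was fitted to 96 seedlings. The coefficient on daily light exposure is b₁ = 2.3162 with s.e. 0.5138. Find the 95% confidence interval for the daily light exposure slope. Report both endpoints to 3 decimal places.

(1.296, 3.337)

df = n − k − 1 = 96 − 3 − 1 = 92.
t* = t_{0.025, 92} = 1.986086.
Margin = t* × SE = 1.986086 × 0.5138 = 1.02045.
CI: 2.3162 ± 1.02045 → (1.296, 3.337).
With 95% confidence, each one-unit increase in daily light exposure is associated with a change of between 1.296 and 3.337 cm in plant height, holding the other predictors fixed.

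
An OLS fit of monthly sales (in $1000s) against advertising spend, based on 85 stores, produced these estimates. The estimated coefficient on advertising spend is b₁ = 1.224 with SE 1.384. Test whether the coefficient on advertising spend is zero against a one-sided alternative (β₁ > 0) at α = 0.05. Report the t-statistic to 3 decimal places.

t = 0.884

H₀: β₁ = 0 vs H₁: β₁ > 0.
t = (b₁ − β₁⁰)/SE = 1.224 / 1.384 = 0.884.
df = n − 2 = 85 − 2 = 83.
One-sided p ≈ 0.1895, which is ≥ 0.05, so fail to reject H₀.
The data do not give significant evidence that the true slope on advertising spend is positive.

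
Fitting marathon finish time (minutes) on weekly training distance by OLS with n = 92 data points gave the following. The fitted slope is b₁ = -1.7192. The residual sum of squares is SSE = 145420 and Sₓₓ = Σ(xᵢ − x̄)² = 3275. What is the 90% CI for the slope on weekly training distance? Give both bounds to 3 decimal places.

MSE = SSE/(n − 2) = 145420/90 = 1615.78.
SE(b₁) = √(MSE/Sₓₓ) = √(1615.78/3275) = 0.702401.
df = n − 2 = 90.
t* = t_{0.05, 90} = 1.661961.
Margin = t* × SE = 1.661961 × 0.702401 = 1.16736.
CI: -1.7192 ± 1.16736 → (-2.887, -0.552).
With 90% confidence, each one-unit increase in weekly training distance is associated with a change of between -2.887 and -0.552 minutes in marathon finish time.

(-2.887, -0.552)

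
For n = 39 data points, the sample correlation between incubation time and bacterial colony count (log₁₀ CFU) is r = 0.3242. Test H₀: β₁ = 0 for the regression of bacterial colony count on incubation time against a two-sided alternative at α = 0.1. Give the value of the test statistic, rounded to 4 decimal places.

t = 2.0846

t = r·√(n − 2)/√(1 − r²) = 0.3242·√37/√0.894894 = 2.0846.
df = n − 2 = 37.
Two-sided p ≈ 0.0441, which is < 0.1, so reject H₀.
There is evidence of a linear association between incubation time and bacterial colony count.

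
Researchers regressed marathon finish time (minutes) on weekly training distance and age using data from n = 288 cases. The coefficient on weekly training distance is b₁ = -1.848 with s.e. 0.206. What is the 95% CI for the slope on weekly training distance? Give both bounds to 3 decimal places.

(-2.253, -1.443)

df = n − k − 1 = 288 − 2 − 1 = 285.
t* = t_{0.025, 285} = 1.968323.
Margin = t* × SE = 1.968323 × 0.206 = 0.40547.
CI: -1.848 ± 0.40547 → (-2.253, -1.443).
With 95% confidence, each one-unit increase in weekly training distance is associated with a change of between -2.253 and -1.443 minutes in marathon finish time, holding the other predictors fixed.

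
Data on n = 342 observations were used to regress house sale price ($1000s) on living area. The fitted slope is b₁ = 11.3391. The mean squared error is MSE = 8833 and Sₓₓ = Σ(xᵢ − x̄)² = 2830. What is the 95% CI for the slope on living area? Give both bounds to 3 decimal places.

SE(b₁) = √(MSE/Sₓₓ) = √(8833/2830) = 1.76669.
df = n − 2 = 340.
t* = t_{0.025, 340} = 1.966966.
Margin = t* × SE = 1.966966 × 1.76669 = 3.47502.
CI: 11.3391 ± 3.47502 → (7.864, 14.814).
With 95% confidence, each one-unit increase in living area is associated with a change of between 7.864 and 14.814 $1000s in house sale price.

(7.864, 14.814)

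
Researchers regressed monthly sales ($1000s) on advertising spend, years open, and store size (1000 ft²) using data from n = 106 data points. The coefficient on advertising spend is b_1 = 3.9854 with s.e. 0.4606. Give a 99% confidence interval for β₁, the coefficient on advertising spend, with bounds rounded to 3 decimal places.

(2.776, 5.194)

df = n − k − 1 = 106 − 3 − 1 = 102.
t* = t_{0.005, 102} = 2.624891.
Margin = t* × SE = 2.624891 × 0.4606 = 1.20903.
CI: 3.9854 ± 1.20903 → (2.776, 5.194).
With 99% confidence, each one-unit increase in advertising spend is associated with a change of between 2.776 and 5.194 $1000s in monthly sales, holding the other predictors fixed.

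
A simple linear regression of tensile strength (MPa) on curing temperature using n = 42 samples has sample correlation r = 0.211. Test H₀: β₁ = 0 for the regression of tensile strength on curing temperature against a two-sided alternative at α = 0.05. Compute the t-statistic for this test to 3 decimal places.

t = 1.365

t = r·√(n − 2)/√(1 − r²) = 0.211·√40/√0.955479 = 1.365.
df = n − 2 = 40.
Two-sided p ≈ 0.1798, which is ≥ 0.05, so fail to reject H₀.
The data do not give significant evidence of a linear association between curing temperature and tensile strength.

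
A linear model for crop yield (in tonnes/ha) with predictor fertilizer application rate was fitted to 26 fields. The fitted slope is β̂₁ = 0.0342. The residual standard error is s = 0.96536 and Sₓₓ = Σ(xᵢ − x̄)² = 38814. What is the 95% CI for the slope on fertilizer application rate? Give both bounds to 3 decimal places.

(0.024, 0.044)

SE(β̂₁) = s/√Sₓₓ = 0.96536/√38814 = 0.00489999.
df = n − 2 = 24.
t* = t_{0.025, 24} = 2.063899.
Margin = t* × SE = 2.063899 × 0.00489999 = 0.01011.
CI: 0.0342 ± 0.01011 → (0.024, 0.044).
With 95% confidence, each one-unit increase in fertilizer application rate is associated with a change of between 0.024 and 0.044 tonnes/ha in crop yield.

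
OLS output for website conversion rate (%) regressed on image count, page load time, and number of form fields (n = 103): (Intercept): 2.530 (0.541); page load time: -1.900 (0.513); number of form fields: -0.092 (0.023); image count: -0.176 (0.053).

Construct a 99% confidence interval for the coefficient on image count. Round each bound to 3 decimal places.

Read off: b = -0.176, SE = 0.053 for image count.
df = n − k − 1 = 103 − 3 − 1 = 99.
t* = t_{0.005, 99} = 2.626405.
Margin = t* × SE = 2.626405 × 0.053 = 0.13920.
CI: -0.176 ± 0.13920 → (-0.315, -0.037).

(-0.315, -0.037)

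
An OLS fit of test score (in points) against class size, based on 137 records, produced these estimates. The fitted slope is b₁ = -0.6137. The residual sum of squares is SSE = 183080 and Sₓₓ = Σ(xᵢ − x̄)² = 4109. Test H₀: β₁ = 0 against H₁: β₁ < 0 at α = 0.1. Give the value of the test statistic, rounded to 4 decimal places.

t = -1.0682

MSE = SSE/(n − 2) = 183080/135 = 1356.15.
SE(b₁) = √(MSE/Sₓₓ) = √(1356.15/4109) = 0.574494.
t = -0.6137 / 0.574494 = -1.0682.
df = n − 2 = 135.
One-sided p ≈ 0.1437, which is ≥ 0.1, so fail to reject H₀.
The data do not give significant evidence that the true slope on class size is negative.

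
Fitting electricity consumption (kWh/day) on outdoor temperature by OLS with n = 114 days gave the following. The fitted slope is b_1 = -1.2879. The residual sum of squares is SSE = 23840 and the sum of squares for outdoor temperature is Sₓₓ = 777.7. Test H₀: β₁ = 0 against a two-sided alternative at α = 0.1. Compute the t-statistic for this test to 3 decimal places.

t = -2.462

MSE = SSE/(n − 2) = 23840/112 = 212.857.
SE(b_1) = √(MSE/Sₓₓ) = √(212.857/777.7) = 0.523164.
t = -1.2879 / 0.523164 = -2.462.
df = n − 2 = 112.
Two-sided p ≈ 0.0154, which is < 0.1, so reject H₀.
There is evidence that outdoor temperature is associated with electricity consumption.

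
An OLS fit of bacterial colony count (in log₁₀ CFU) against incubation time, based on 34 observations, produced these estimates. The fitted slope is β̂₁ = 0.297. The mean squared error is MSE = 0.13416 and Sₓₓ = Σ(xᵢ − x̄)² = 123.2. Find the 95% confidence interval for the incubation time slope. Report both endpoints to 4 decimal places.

SE(β̂₁) = √(MSE/Sₓₓ) = √(0.13416/123.2) = 0.0329994.
df = n − 2 = 32.
t* = t_{0.025, 32} = 2.036933.
Margin = t* × SE = 2.036933 × 0.0329994 = 0.067218.
CI: 0.297 ± 0.067218 → (0.2298, 0.3642).
With 95% confidence, each one-unit increase in incubation time is associated with a change of between 0.2298 and 0.3642 log₁₀ CFU in bacterial colony count.

(0.2298, 0.3642)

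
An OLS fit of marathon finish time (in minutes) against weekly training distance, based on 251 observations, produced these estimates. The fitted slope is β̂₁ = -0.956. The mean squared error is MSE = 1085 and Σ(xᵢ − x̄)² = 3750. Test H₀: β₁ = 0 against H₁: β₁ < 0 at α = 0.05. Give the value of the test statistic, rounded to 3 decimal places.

t = -1.777

SE(β̂₁) = √(MSE/Sₓₓ) = √(1085/3750) = 0.537897.
t = -0.956 / 0.537897 = -1.777.
df = n − 2 = 249.
One-sided p ≈ 0.0384, which is < 0.05, so reject H₀.
There is evidence that the true slope on weekly training distance is negative.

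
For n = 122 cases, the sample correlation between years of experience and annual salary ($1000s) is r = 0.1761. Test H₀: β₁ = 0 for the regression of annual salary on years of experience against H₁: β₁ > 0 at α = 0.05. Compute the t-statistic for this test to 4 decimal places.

t = 1.9597

t = r·√(n − 2)/√(1 − r²) = 0.1761·√120/√0.968989 = 1.9597.
df = n − 2 = 120.
One-sided p ≈ 0.0262, which is < 0.05, so reject H₀.
There is evidence of a linear association between years of experience and annual salary.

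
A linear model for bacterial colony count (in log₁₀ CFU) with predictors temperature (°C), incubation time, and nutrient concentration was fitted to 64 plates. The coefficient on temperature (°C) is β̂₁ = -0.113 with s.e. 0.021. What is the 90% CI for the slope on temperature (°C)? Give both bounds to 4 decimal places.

df = n − k − 1 = 64 − 3 − 1 = 60.
t* = t_{0.05, 60} = 1.670649.
Margin = t* × SE = 1.670649 × 0.021 = 0.035084.
CI: -0.113 ± 0.035084 → (-0.1481, -0.0779).
With 90% confidence, each one-unit increase in temperature (°C) is associated with a change of between -0.1481 and -0.0779 log₁₀ CFU in bacterial colony count, holding the other predictors fixed.

(-0.1481, -0.0779)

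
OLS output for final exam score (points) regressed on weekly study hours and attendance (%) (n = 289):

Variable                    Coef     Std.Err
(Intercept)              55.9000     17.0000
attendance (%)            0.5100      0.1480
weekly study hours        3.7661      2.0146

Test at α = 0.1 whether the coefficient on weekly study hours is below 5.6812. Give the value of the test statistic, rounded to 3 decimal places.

Read off: b = 3.7661, SE = 2.0146 for weekly study hours.
H₀: β₁ = 5.6812 vs H₁: β₁ < 5.6812.
t = (3.7661 − 5.6812) / 2.0146 = -0.951.
df = n − k − 1 = 289 − 2 − 1 = 286.
One-sided p ≈ 0.1713, which is ≥ 0.1, so fail to reject H₀.
The data do not give significant evidence that the true slope on weekly study hours is below 5.6812 points per unit, holding the other predictors fixed.

t = -0.951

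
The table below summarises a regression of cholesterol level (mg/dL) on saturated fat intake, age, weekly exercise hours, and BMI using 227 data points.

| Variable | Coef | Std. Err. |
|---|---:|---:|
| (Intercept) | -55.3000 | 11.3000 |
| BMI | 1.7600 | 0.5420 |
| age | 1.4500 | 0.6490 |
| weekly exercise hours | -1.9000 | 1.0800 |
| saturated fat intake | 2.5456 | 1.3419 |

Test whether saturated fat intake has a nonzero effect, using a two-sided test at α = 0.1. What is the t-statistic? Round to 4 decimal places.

Read off: b = 2.5456, SE = 1.3419 for saturated fat intake.
H₀: β₁ = 0 vs H₁: β₁ ≠ 0.
t = 2.5456 / 1.3419 = 1.8970.
df = n − k − 1 = 227 − 4 − 1 = 222.
Two-sided p ≈ 0.0591, which is < 0.1, so reject H₀.
There is evidence that saturated fat intake is associated with cholesterol level, holding the other predictors fixed.

t = 1.8970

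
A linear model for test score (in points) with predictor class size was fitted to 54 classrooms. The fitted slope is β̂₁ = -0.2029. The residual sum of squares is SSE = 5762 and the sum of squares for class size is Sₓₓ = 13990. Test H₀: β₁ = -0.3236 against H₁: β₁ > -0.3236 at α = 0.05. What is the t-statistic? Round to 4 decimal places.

MSE = SSE/(n − 2) = 5762/52 = 110.808.
SE(β̂₁) = √(MSE/Sₓₓ) = √(110.808/13990) = 0.0889971.
t = (-0.2029 − (-0.3236)) / 0.0889971 = 1.3562.
df = n − 2 = 52.
One-sided p ≈ 0.0904, which is ≥ 0.05, so fail to reject H₀.
The data do not give significant evidence that the true slope on class size exceeds -0.3236 points per unit.

t = 1.3562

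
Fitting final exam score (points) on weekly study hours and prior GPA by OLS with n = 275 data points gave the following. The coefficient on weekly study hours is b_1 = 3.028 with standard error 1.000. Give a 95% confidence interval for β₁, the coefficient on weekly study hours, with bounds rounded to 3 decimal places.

(1.059, 4.997)

df = n − k − 1 = 275 − 2 − 1 = 272.
t* = t_{0.025, 272} = 1.968724.
Margin = t* × SE = 1.968724 × 1.000 = 1.96872.
CI: 3.028 ± 1.96872 → (1.059, 4.997).
With 95% confidence, each one-unit increase in weekly study hours is associated with a change of between 1.059 and 4.997 points in final exam score, holding the other predictors fixed.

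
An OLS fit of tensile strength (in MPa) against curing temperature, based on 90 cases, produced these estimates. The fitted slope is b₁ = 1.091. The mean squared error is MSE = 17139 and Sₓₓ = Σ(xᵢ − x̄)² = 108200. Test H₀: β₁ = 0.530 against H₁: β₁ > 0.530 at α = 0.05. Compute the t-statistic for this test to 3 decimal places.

SE(b₁) = √(MSE/Sₓₓ) = √(17139/108200) = 0.397996.
t = (1.091 − 0.530) / 0.397996 = 1.410.
df = n − 2 = 88.
One-sided p ≈ 0.0811, which is ≥ 0.05, so fail to reject H₀.
The data do not give significant evidence that the true slope on curing temperature exceeds 0.530 MPa per unit.

t = 1.410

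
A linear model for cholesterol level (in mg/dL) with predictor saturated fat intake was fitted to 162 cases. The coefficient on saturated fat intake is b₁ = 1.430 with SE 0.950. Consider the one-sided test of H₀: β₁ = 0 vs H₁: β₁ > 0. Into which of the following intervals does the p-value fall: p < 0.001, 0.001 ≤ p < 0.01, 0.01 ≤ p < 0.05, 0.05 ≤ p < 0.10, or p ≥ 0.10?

t = 1.430 / 0.950 = 1.505.
df = n − 2 = 162 − 2 = 160.
One-sided p = P(T_{160} > t) ≈ 0.0671.
So 0.05 ≤ p < 0.10.

0.05 ≤ p < 0.10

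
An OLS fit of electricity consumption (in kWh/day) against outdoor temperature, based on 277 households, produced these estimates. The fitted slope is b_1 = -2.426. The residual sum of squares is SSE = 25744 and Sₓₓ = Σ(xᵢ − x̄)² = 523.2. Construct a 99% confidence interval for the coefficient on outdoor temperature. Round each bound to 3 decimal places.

(-3.523, -1.329)

MSE = SSE/(n − 2) = 25744/275 = 93.6145.
SE(b_1) = √(MSE/Sₓₓ) = √(93.6145/523.2) = 0.422997.
df = n − 2 = 275.
t* = t_{0.005, 275} = 2.593825.
Margin = t* × SE = 2.593825 × 0.422997 = 1.09718.
CI: -2.426 ± 1.09718 → (-3.523, -1.329).
With 99% confidence, each one-unit increase in outdoor temperature is associated with a change of between -3.523 and -1.329 kWh/day in electricity consumption.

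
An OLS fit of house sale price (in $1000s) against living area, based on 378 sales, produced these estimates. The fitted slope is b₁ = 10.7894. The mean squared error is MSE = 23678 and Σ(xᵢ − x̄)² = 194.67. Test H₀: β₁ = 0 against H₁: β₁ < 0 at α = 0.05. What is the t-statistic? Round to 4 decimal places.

t = 0.9783

SE(b₁) = √(MSE/Sₓₓ) = √(23678/194.67) = 11.0287.
t = 10.7894 / 11.0287 = 0.9783.
df = n − 2 = 376.
One-sided p ≈ 0.8357, which is ≥ 0.05, so fail to reject H₀.
The data do not give significant evidence that the true slope on living area is negative.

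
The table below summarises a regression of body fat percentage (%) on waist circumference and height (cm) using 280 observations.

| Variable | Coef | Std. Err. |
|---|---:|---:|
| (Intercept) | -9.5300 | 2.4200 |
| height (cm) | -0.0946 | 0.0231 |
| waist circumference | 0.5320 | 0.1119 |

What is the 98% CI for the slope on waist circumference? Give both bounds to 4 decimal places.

(0.2702, 0.7938)

Read off: b = 0.5320, SE = 0.1119 for waist circumference.
df = n − k − 1 = 280 − 2 − 1 = 277.
t* = t_{0.01, 277} = 2.339885.
Margin = t* × SE = 2.339885 × 0.1119 = 0.261833.
CI: 0.5320 ± 0.261833 → (0.2702, 0.7938).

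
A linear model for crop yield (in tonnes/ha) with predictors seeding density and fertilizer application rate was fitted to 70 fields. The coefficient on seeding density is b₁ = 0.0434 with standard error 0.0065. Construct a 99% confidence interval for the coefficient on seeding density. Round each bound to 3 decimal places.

(0.026, 0.061)

df = n − k − 1 = 70 − 2 − 1 = 67.
t* = t_{0.005, 67} = 2.65122.
Margin = t* × SE = 2.65122 × 0.0065 = 0.01723.
CI: 0.0434 ± 0.01723 → (0.026, 0.061).
With 99% confidence, each one-unit increase in seeding density is associated with a change of between 0.026 and 0.061 tonnes/ha in crop yield, holding the other predictors fixed.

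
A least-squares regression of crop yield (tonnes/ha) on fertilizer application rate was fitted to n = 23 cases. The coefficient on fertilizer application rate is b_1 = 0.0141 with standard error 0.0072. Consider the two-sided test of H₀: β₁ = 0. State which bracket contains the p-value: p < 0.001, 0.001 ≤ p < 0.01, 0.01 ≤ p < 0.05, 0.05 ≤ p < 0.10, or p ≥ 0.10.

t = 0.0141 / 0.0072 = 1.958.
df = n − 2 = 23 − 2 = 21.
Two-sided p = 2·P(T_{21} > |t|) ≈ 0.0636.
So 0.05 ≤ p < 0.10.

0.05 ≤ p < 0.10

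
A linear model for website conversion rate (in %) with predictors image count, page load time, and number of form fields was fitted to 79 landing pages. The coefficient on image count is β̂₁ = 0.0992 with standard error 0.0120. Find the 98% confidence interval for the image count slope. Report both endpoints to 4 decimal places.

df = n − k − 1 = 79 − 3 − 1 = 75.
t* = t_{0.01, 75} = 2.377102.
Margin = t* × SE = 2.377102 × 0.0120 = 0.028525.
CI: 0.0992 ± 0.028525 → (0.0707, 0.1277).
With 98% confidence, each one-unit increase in image count is associated with a change of between 0.0707 and 0.1277 % in website conversion rate, holding the other predictors fixed.

(0.0707, 0.1277)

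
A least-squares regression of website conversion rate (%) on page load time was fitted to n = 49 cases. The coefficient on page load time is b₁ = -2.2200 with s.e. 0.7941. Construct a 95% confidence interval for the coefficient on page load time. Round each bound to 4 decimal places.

df = n − 2 = 49 − 2 = 47.
t* = t_{0.025, 47} = 2.011741.
Margin = t* × SE = 2.011741 × 0.7941 = 1.597523.
CI: -2.2200 ± 1.597523 → (-3.8175, -0.6225).
With 95% confidence, each one-unit increase in page load time is associated with a change of between -3.8175 and -0.6225 % in website conversion rate.

(-3.8175, -0.6225)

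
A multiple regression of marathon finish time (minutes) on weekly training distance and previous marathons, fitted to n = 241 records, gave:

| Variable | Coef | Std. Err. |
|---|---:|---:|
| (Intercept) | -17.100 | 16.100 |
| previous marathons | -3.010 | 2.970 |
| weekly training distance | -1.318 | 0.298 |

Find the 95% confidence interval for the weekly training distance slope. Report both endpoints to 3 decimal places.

Read off: b = -1.318, SE = 0.298 for weekly training distance.
df = n − k − 1 = 241 − 2 − 1 = 238.
t* = t_{0.025, 238} = 1.969982.
Margin = t* × SE = 1.969982 × 0.298 = 0.58705.
CI: -1.318 ± 0.58705 → (-1.905, -0.731).

(-1.905, -0.731)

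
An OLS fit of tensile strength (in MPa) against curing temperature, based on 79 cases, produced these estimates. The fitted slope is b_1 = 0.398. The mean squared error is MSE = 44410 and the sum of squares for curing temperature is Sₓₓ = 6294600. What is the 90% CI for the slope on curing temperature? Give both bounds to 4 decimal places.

SE(b_1) = √(MSE/Sₓₓ) = √(44410/6294600) = 0.0839956.
df = n − 2 = 77.
t* = t_{0.05, 77} = 1.664885.
Margin = t* × SE = 1.664885 × 0.0839956 = 0.139843.
CI: 0.398 ± 0.139843 → (0.2582, 0.5378).
With 90% confidence, each one-unit increase in curing temperature is associated with a change of between 0.2582 and 0.5378 MPa in tensile strength.

(0.2582, 0.5378)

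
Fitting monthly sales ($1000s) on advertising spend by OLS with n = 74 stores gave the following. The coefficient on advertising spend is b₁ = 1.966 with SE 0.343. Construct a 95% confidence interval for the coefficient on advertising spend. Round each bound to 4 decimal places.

df = n − 2 = 74 − 2 = 72.
t* = t_{0.025, 72} = 1.993464.
Margin = t* × SE = 1.993464 × 0.343 = 0.683758.
CI: 1.966 ± 0.683758 → (1.2822, 2.6498).
With 95% confidence, each one-unit increase in advertising spend is associated with a change of between 1.2822 and 2.6498 $1000s in monthly sales.

(1.2822, 2.6498)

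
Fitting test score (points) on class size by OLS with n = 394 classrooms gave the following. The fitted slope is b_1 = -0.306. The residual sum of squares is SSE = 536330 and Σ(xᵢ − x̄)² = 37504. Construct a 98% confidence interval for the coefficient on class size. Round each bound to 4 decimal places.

MSE = SSE/(n − 2) = 536330/392 = 1368.19.
SE(b_1) = √(MSE/Sₓₓ) = √(1368.19/37504) = 0.191.
df = n − 2 = 392.
t* = t_{0.01, 392} = 2.335898.
Margin = t* × SE = 2.335898 × 0.191 = 0.446157.
CI: -0.306 ± 0.446157 → (-0.7522, 0.1402).
With 98% confidence, each one-unit increase in class size is associated with a change of between -0.7522 and 0.1402 points in test score.

(-0.7522, 0.1402)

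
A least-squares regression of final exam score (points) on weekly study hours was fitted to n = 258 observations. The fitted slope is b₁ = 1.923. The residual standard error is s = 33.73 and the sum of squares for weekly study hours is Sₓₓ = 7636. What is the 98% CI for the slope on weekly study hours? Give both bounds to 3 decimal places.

SE(b₁) = s/√Sₓₓ = 33.73/√7636 = 0.385997.
df = n − 2 = 256.
t* = t_{0.01, 256} = 2.341002.
Margin = t* × SE = 2.341002 × 0.385997 = 0.90362.
CI: 1.923 ± 0.90362 → (1.019, 2.827).
With 98% confidence, each one-unit increase in weekly study hours is associated with a change of between 1.019 and 2.827 points in final exam score.

(1.019, 2.827)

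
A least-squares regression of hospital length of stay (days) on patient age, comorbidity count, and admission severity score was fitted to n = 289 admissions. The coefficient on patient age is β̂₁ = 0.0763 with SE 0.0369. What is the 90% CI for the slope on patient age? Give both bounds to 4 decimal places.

(0.0154, 0.1372)

df = n − k − 1 = 289 − 3 − 1 = 285.
t* = t_{0.05, 285} = 1.650218.
Margin = t* × SE = 1.650218 × 0.0369 = 0.060893.
CI: 0.0763 ± 0.060893 → (0.0154, 0.1372).
With 90% confidence, each one-unit increase in patient age is associated with a change of between 0.0154 and 0.1372 days in hospital length of stay, holding the other predictors fixed.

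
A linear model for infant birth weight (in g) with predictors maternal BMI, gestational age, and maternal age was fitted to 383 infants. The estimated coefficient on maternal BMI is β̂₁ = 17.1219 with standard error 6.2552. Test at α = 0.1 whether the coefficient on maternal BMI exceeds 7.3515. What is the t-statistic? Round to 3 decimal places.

H₀: β₁ = 7.3515 vs H₁: β₁ > 7.3515.
t = (β̂₁ − β₁⁰)/SE = (17.1219 − 7.3515) / 6.2552 = 1.562.
df = n − k − 1 = 383 − 3 − 1 = 379.
One-sided p ≈ 0.0596, which is < 0.1, so reject H₀.
There is evidence that the true slope on maternal BMI exceeds 7.3515 g per unit, holding the other predictors fixed.

t = 1.562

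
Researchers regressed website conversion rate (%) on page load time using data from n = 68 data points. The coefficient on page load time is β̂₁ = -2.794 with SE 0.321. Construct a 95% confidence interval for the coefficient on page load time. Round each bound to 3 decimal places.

(-3.435, -2.153)

df = n − 2 = 68 − 2 = 66.
t* = t_{0.025, 66} = 1.996564.
Margin = t* × SE = 1.996564 × 0.321 = 0.64090.
CI: -2.794 ± 0.64090 → (-3.435, -2.153).
With 95% confidence, each one-unit increase in page load time is associated with a change of between -3.435 and -2.153 % in website conversion rate.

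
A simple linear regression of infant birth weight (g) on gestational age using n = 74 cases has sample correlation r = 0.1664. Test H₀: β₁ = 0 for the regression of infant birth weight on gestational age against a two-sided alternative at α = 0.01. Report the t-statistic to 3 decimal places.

t = r·√(n − 2)/√(1 − r²) = 0.1664·√72/√0.972311 = 1.432.
df = n − 2 = 72.
Two-sided p ≈ 0.1565, which is ≥ 0.01, so fail to reject H₀.
The data do not give significant evidence of a linear association between gestational age and infant birth weight.

t = 1.432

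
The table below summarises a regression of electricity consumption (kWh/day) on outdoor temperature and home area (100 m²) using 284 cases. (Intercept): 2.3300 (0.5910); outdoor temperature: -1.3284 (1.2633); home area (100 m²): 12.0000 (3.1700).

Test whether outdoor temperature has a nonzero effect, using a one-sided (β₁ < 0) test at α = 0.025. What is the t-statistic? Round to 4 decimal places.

Read off: b = -1.3284, SE = 1.2633 for outdoor temperature.
H₀: β₁ = 0 vs H₁: β₁ < 0.
t = -1.3284 / 1.2633 = -1.0515.
df = n − k − 1 = 284 − 2 − 1 = 281.
One-sided p ≈ 0.1470, which is ≥ 0.025, so fail to reject H₀.
The data do not give significant evidence that the true slope on outdoor temperature is negative, holding the other predictors fixed.

t = -1.0515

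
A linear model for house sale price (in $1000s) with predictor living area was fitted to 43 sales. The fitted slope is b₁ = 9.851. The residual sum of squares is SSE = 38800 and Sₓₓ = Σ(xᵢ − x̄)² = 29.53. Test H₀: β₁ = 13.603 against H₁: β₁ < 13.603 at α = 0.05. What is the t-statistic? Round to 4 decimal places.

t = -0.6628

MSE = SSE/(n − 2) = 38800/41 = 946.341.
SE(b₁) = √(MSE/Sₓₓ) = √(946.341/29.53) = 5.66099.
t = (9.851 − 13.603) / 5.66099 = -0.6628.
df = n − 2 = 41.
One-sided p ≈ 0.2556, which is ≥ 0.05, so fail to reject H₀.
The data do not give significant evidence that the true slope on living area is below 13.603 $1000s per unit.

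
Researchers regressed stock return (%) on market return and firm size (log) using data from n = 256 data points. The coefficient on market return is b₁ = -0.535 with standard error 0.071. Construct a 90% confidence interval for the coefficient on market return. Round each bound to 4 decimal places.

(-0.6522, -0.4178)

df = n − k − 1 = 256 − 2 − 1 = 253.
t* = t_{0.05, 253} = 1.650899.
Margin = t* × SE = 1.650899 × 0.071 = 0.117214.
CI: -0.535 ± 0.117214 → (-0.6522, -0.4178).
With 90% confidence, each one-unit increase in market return is associated with a change of between -0.6522 and -0.4178 % in stock return, holding the other predictors fixed.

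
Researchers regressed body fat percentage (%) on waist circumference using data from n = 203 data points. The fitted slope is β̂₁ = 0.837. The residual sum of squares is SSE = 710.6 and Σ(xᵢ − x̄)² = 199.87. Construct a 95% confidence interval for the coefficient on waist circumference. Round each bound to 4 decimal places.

MSE = SSE/(n − 2) = 710.6/201 = 3.53532.
SE(β̂₁) = √(MSE/Sₓₓ) = √(3.53532/199.87) = 0.132997.
df = n − 2 = 201.
t* = t_{0.025, 201} = 1.971837.
Margin = t* × SE = 1.971837 × 0.132997 = 0.262248.
CI: 0.837 ± 0.262248 → (0.5748, 1.0992).
With 95% confidence, each one-unit increase in waist circumference is associated with a change of between 0.5748 and 1.0992 % in body fat percentage.

(0.5748, 1.0992)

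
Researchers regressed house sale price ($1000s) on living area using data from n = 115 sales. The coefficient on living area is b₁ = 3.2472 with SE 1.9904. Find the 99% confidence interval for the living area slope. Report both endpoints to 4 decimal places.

df = n − 2 = 115 − 2 = 113.
t* = t_{0.005, 113} = 2.620039.
Margin = t* × SE = 2.620039 × 1.9904 = 5.214926.
CI: 3.2472 ± 5.214926 → (-1.9677, 8.4621).
With 99% confidence, each one-unit increase in living area is associated with a change of between -1.9677 and 8.4621 $1000s in house sale price.

(-1.9677, 8.4621)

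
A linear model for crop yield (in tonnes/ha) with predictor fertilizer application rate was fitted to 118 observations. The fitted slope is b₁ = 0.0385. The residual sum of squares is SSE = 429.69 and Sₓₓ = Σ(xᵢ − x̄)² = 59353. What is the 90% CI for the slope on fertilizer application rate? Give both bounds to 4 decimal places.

MSE = SSE/(n − 2) = 429.69/116 = 3.70422.
SE(b₁) = √(MSE/Sₓₓ) = √(3.70422/59353) = 0.0079.
df = n − 2 = 116.
t* = t_{0.05, 116} = 1.658096.
Margin = t* × SE = 1.658096 × 0.0079 = 0.013099.
CI: 0.0385 ± 0.013099 → (0.0254, 0.0516).
With 90% confidence, each one-unit increase in fertilizer application rate is associated with a change of between 0.0254 and 0.0516 tonnes/ha in crop yield.

(0.0254, 0.0516)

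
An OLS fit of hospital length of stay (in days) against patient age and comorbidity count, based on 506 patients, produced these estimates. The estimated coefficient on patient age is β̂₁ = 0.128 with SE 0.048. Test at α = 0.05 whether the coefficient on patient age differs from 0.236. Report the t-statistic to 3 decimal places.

t = -2.250

H₀: β₁ = 0.236 vs H₁: β₁ ≠ 0.236.
t = (β̂₁ − β₁⁰)/SE = (0.128 − 0.236) / 0.048 = -2.250.
df = n − k − 1 = 506 − 2 − 1 = 503.
Two-sided p ≈ 0.0249, which is < 0.05, so reject H₀.
There is evidence that the true slope on patient age differs from 0.236 days per unit, holding the other predictors fixed.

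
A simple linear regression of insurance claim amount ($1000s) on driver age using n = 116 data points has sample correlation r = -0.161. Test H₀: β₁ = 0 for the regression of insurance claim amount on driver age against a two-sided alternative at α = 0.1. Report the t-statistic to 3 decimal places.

t = -1.742

t = r·√(n − 2)/√(1 − r²) = -0.161·√114/√0.974079 = -1.742.
df = n − 2 = 114.
Two-sided p ≈ 0.0843, which is < 0.1, so reject H₀.
There is evidence of a linear association between driver age and insurance claim amount.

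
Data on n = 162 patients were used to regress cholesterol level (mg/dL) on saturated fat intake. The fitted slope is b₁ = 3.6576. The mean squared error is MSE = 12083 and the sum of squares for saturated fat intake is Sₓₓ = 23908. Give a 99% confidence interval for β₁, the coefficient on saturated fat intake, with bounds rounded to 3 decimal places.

(1.804, 5.511)

SE(b₁) = √(MSE/Sₓₓ) = √(12083/23908) = 0.710912.
df = n − 2 = 160.
t* = t_{0.005, 160} = 2.606906.
Margin = t* × SE = 2.606906 × 0.710912 = 1.85328.
CI: 3.6576 ± 1.85328 → (1.804, 5.511).
With 99% confidence, each one-unit increase in saturated fat intake is associated with a change of between 1.804 and 5.511 mg/dL in cholesterol level.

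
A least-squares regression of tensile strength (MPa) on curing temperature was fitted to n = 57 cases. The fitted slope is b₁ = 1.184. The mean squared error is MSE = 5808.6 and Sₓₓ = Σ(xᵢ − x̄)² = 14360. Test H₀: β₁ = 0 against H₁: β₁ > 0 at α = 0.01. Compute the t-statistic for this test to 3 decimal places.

t = 1.862

SE(b₁) = √(MSE/Sₓₓ) = √(5808.6/14360) = 0.636002.
t = 1.184 / 0.636002 = 1.862.
df = n − 2 = 55.
One-sided p ≈ 0.0340, which is ≥ 0.01, so fail to reject H₀.
The data do not give significant evidence that the true slope on curing temperature is positive.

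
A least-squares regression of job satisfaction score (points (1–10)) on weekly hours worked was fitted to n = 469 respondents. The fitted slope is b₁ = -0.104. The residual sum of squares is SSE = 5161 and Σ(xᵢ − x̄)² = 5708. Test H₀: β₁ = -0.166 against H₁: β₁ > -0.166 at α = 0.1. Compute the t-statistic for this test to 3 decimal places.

t = 1.409

MSE = SSE/(n − 2) = 5161/467 = 11.0514.
SE(b₁) = √(MSE/Sₓₓ) = √(11.0514/5708) = 0.0440014.
t = (-0.104 − (-0.166)) / 0.0440014 = 1.409.
df = n − 2 = 467.
One-sided p ≈ 0.0797, which is < 0.1, so reject H₀.
There is evidence that the true slope on weekly hours worked exceeds -0.166 points (1–10) per unit.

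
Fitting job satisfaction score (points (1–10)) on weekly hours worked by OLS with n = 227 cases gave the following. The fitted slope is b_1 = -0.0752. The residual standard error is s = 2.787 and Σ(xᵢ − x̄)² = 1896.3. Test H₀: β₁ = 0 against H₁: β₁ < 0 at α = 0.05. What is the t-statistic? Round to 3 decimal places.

SE(b_1) = s/√Sₓₓ = 2.787/√1896.3 = 0.0640005.
t = -0.0752 / 0.0640005 = -1.175.
df = n − 2 = 225.
One-sided p ≈ 0.1206, which is ≥ 0.05, so fail to reject H₀.
The data do not give significant evidence that the true slope on weekly hours worked is negative.

t = -1.175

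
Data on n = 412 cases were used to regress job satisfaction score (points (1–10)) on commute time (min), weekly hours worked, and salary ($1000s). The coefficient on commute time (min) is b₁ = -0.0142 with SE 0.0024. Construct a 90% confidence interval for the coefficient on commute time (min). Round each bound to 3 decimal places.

df = n − k − 1 = 412 − 3 − 1 = 408.
t* = t_{0.05, 408} = 1.648597.
Margin = t* × SE = 1.648597 × 0.0024 = 0.00396.
CI: -0.0142 ± 0.00396 → (-0.018, -0.010).
With 90% confidence, each one-unit increase in commute time (min) is associated with a change of between -0.018 and -0.010 points (1–10) in job satisfaction score, holding the other predictors fixed.

(-0.018, -0.010)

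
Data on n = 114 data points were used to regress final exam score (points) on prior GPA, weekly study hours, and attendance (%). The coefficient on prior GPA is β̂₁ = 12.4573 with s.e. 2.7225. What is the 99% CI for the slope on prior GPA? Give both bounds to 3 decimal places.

(5.321, 19.594)

df = n − k − 1 = 114 − 3 − 1 = 110.
t* = t_{0.005, 110} = 2.621265.
Margin = t* × SE = 2.621265 × 2.7225 = 7.13639.
CI: 12.4573 ± 7.13639 → (5.321, 19.594).
With 99% confidence, each one-unit increase in prior GPA is associated with a change of between 5.321 and 19.594 points in final exam score, holding the other predictors fixed.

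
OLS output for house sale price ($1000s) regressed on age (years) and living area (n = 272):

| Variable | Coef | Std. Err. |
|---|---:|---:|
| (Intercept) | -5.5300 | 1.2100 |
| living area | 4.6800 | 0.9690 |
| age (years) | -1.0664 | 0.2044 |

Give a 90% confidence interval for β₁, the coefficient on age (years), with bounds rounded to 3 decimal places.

Read off: b = -1.0664, SE = 0.2044 for age (years).
df = n − k − 1 = 272 − 2 − 1 = 269.
t* = t_{0.05, 269} = 1.650538.
Margin = t* × SE = 1.650538 × 0.2044 = 0.33737.
CI: -1.0664 ± 0.33737 → (-1.404, -0.729).

(-1.404, -0.729)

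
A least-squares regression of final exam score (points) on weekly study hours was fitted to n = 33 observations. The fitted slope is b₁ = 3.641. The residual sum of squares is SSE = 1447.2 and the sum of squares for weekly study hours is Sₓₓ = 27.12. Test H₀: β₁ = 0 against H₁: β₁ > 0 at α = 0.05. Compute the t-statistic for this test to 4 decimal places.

t = 2.7751

MSE = SSE/(n − 2) = 1447.2/31 = 46.6839.
SE(b₁) = √(MSE/Sₓₓ) = √(46.6839/27.12) = 1.31201.
t = 3.641 / 1.31201 = 2.7751.
df = n − 2 = 31.
One-sided p ≈ 0.0046, which is < 0.05, so reject H₀.
There is evidence that the true slope on weekly study hours is positive.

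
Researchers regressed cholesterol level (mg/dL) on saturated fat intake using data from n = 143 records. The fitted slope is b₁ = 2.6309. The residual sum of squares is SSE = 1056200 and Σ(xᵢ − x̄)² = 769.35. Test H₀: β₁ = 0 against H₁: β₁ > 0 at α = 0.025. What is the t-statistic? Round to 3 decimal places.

MSE = SSE/(n − 2) = 1056200/141 = 7490.78.
SE(b₁) = √(MSE/Sₓₓ) = √(7490.78/769.35) = 3.12034.
t = 2.6309 / 3.12034 = 0.843.
df = n − 2 = 141.
One-sided p ≈ 0.2003, which is ≥ 0.025, so fail to reject H₀.
The data do not give significant evidence that the true slope on saturated fat intake is positive.

t = 0.843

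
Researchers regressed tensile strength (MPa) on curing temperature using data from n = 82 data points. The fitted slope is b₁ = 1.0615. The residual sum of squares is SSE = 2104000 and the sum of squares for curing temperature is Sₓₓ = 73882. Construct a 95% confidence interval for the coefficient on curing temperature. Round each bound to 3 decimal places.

(-0.126, 2.249)

MSE = SSE/(n − 2) = 2104000/80 = 26300.
SE(b₁) = √(MSE/Sₓₓ) = √(26300/73882) = 0.596635.
df = n − 2 = 80.
t* = t_{0.025, 80} = 1.990063.
Margin = t* × SE = 1.990063 × 0.596635 = 1.18734.
CI: 1.0615 ± 1.18734 → (-0.126, 2.249).
With 95% confidence, each one-unit increase in curing temperature is associated with a change of between -0.126 and 2.249 MPa in tensile strength.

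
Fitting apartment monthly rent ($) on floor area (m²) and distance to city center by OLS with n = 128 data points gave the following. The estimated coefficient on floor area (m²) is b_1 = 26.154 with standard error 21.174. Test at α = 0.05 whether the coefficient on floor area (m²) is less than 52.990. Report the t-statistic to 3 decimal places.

H₀: β₁ = 52.990 vs H₁: β₁ < 52.990.
t = (b_1 − β₁⁰)/SE = (26.154 − 52.990) / 21.174 = -1.267.
df = n − k − 1 = 128 − 2 − 1 = 125.
One-sided p ≈ 0.1037, which is ≥ 0.05, so fail to reject H₀.
The data do not give significant evidence that the true slope on floor area (m²) is below 52.990 $ per unit, holding the other predictors fixed.

t = -1.267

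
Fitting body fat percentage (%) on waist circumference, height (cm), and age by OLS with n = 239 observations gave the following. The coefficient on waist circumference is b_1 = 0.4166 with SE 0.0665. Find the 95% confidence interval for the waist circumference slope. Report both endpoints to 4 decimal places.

(0.2856, 0.5476)

df = n − k − 1 = 239 − 3 − 1 = 235.
t* = t_{0.025, 235} = 1.97011.
Margin = t* × SE = 1.97011 × 0.0665 = 0.131012.
CI: 0.4166 ± 0.131012 → (0.2856, 0.5476).
With 95% confidence, each one-unit increase in waist circumference is associated with a change of between 0.2856 and 0.5476 % in body fat percentage, holding the other predictors fixed.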